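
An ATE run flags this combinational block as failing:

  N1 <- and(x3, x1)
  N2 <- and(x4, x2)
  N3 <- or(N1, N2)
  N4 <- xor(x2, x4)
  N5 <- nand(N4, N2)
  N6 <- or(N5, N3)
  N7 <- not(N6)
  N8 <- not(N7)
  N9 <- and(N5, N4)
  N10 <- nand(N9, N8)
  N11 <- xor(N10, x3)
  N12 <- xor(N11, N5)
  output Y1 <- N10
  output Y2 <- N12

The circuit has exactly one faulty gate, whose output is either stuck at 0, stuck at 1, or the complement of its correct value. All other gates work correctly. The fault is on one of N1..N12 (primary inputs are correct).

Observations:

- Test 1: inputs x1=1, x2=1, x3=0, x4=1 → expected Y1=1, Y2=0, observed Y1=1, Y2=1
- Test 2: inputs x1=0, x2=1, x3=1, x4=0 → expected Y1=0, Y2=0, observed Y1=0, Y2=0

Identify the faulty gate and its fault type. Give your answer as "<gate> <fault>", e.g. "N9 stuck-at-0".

Fault-free values for test 1 (x1=1, x2=1, x3=0, x4=1): N1=0, N2=1, N3=1, N4=0, N5=1, N6=1, N7=0, N8=1, N9=0, N10=1, N11=1, N12=0, giving Y1=1, Y2=0. Observed Y1=1, Y2=1.
Test 1: faults giving observed Y1=1, Y2=1 are {N4 stuck-at-1, N4 inverted output, N5 stuck-at-0, N5 inverted output, N11 stuck-at-0, N11 inverted output, N12 stuck-at-1, N12 inverted output}.
Test 2 (x1=0, x2=1, x3=1, x4=0): fault-free N1=0, N2=0, N3=0, N4=1, N5=1, N6=1, N7=0, N8=1, N9=1, N10=0, N11=1, N12=0 → Y1=0, Y2=0; observed Y1=0, Y2=0. Eliminates N4 inverted output, N5 stuck-at-0, N5 inverted output, N11 stuck-at-0, N11 inverted output, N12 stuck-at-1, N12 inverted output.
Only N4 stuck-at-1 is consistent with every test.

N4 stuck-at-1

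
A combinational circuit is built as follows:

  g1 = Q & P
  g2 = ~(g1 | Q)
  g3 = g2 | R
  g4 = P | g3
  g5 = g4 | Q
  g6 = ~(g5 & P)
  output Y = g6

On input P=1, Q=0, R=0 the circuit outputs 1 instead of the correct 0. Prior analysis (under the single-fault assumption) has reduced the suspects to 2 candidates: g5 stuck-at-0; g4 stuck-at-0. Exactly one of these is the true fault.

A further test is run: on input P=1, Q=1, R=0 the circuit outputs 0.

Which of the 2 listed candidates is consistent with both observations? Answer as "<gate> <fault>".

g4 stuck-at-0

Evaluate each candidate on input P=1, Q=1, R=0:
  g5 stuck-at-0: g1=1, g2=0, g3=0, g4=1, g5=0 [stuck-at-0], g6=1 → 1 — eliminated
  g4 stuck-at-0: g1=1, g2=0, g3=0, g4=0 [stuck-at-0], g5=1, g6=0 → 0 — matches
Only g4 stuck-at-0 reproduces the observed 0.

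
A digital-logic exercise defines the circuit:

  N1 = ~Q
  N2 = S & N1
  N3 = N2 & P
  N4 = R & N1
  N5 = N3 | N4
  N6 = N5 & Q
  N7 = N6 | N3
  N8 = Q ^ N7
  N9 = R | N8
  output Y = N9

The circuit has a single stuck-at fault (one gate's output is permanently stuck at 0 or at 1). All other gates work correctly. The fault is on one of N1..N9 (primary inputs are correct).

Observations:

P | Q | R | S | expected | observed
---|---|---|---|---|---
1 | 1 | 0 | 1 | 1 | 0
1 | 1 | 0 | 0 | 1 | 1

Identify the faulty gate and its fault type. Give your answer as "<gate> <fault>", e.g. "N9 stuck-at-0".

Fault-free values for test 1 (P=1, Q=1, R=0, S=1): N1=0, N2=0, N3=0, N4=0, N5=0, N6=0, N7=0, N8=1, N9=1, giving Y=1. Observed 0.
Test 1: faults giving observed 0 are {N1 stuck-at-1, N2 stuck-at-1, N3 stuck-at-1, N4 stuck-at-1, N5 stuck-at-1, N6 stuck-at-1, N7 stuck-at-1, N8 stuck-at-0, N9 stuck-at-0}.
Test 2 (P=1, Q=1, R=0, S=0): fault-free N1=0, N2=0, N3=0, N4=0, N5=0, N6=0, N7=0, N8=1, N9=1 → 1; observed 1. Eliminates N2 stuck-at-1, N3 stuck-at-1, N4 stuck-at-1, N5 stuck-at-1, N6 stuck-at-1, N7 stuck-at-1, N8 stuck-at-0, N9 stuck-at-0.
Only N1 stuck-at-1 is consistent with every test.

N1 stuck-at-1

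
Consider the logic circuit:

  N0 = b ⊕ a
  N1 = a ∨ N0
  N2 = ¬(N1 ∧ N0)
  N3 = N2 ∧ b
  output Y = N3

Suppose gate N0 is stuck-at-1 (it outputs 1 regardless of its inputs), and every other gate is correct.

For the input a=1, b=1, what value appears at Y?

0

Propagate with N0 forced: N0=1 [stuck-at-1], N1=1, N2=0, N3=0.
So Y = 0. (Without the fault it would be 1.)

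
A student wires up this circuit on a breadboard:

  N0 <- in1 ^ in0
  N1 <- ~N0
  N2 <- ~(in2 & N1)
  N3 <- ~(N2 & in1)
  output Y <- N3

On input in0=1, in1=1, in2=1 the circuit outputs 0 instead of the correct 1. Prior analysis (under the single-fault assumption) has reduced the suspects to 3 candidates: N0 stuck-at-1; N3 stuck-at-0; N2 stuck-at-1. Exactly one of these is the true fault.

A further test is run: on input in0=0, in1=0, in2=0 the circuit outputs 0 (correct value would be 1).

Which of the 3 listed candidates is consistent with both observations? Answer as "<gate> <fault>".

N3 stuck-at-0

Evaluate each candidate on input in0=0, in1=0, in2=0:
  N0 stuck-at-1: N0=1 [stuck-at-1], N1=0, N2=1, N3=1 → 1 — eliminated
  N3 stuck-at-0: N0=0, N1=1, N2=1, N3=0 [stuck-at-0] → 0 — matches
  N2 stuck-at-1: N0=0, N1=1, N2=1 [stuck-at-1], N3=1 → 1 — eliminated
Only N3 stuck-at-0 reproduces the observed 0.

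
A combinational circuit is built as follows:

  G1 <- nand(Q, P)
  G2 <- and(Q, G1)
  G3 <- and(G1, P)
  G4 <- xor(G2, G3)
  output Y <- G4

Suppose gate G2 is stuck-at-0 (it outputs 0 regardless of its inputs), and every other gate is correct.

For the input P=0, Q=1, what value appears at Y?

0

Propagate with G2 forced: G1=1, G2=0 [stuck-at-0], G3=0, G4=0.
So Y = 0. (Without the fault it would be 1.)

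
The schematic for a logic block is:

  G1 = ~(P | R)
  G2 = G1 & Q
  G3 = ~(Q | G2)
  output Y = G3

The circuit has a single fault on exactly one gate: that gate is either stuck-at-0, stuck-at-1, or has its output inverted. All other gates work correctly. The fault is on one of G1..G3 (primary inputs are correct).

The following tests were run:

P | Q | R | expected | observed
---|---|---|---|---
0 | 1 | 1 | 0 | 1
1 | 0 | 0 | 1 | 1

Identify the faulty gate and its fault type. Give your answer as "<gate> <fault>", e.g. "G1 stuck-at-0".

G3 stuck-at-1

Fault-free values for test 1 (P=0, Q=1, R=1): G1=0, G2=0, G3=0, giving Y=0. Observed 1.
Test 1: faults giving observed 1 are {G3 stuck-at-1, G3 inverted output}.
Test 2 (P=1, Q=0, R=0): fault-free G1=0, G2=0, G3=1 → 1; observed 1. Eliminates G3 inverted output.
Only G3 stuck-at-1 is consistent with every test.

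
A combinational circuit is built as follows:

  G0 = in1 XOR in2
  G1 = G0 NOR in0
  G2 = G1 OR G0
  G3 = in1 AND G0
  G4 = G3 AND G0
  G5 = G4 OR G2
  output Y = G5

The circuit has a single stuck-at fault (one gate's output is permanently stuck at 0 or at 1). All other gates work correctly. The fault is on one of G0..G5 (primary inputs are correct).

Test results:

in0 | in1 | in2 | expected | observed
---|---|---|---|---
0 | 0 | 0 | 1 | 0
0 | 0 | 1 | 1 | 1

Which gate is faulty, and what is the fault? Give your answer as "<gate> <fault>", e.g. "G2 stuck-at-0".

Fault-free values for test 1 (in0=0, in1=0, in2=0): G0=0, G1=1, G2=1, G3=0, G4=0, G5=1, giving Y=1. Observed 0.
Test 1: faults giving observed 0 are {G1 stuck-at-0, G2 stuck-at-0, G5 stuck-at-0}.
Test 2 (in0=0, in1=0, in2=1): fault-free G0=1, G1=0, G2=1, G3=0, G4=0, G5=1 → 1; observed 1. Eliminates G2 stuck-at-0, G5 stuck-at-0.
Only G1 stuck-at-0 is consistent with every test.

G1 stuck-at-0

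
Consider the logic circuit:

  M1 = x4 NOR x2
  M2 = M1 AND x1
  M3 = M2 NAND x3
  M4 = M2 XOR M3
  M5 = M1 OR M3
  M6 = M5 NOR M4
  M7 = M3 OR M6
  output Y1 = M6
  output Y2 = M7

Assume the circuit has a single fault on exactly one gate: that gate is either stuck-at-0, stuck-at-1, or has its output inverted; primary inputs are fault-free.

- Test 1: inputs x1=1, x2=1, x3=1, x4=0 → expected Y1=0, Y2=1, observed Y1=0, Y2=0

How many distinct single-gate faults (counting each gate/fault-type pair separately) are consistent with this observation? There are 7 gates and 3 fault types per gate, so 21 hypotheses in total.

Fault-free: M1=0, M2=0, M3=1, M4=1, M5=1, M6=0, M7=1 → Y1=0, Y2=1. Observed Y1=0, Y2=0.
  M1: stuck-at-1, inverted output ✓; others ✗
  M2: stuck-at-1, inverted output ✓; others ✗
  M3: none of the 3 fault types match ✗
  M4: none of the 3 fault types match ✗
  M5: none of the 3 fault types match ✗
  M6: none of the 3 fault types match ✗
  M7: stuck-at-0, inverted output ✓; others ✗
Consistent faults: {M1 stuck-at-1, M1 inverted output, M2 stuck-at-1, M2 inverted output, M7 stuck-at-0, M7 inverted output} — 6 in all.

6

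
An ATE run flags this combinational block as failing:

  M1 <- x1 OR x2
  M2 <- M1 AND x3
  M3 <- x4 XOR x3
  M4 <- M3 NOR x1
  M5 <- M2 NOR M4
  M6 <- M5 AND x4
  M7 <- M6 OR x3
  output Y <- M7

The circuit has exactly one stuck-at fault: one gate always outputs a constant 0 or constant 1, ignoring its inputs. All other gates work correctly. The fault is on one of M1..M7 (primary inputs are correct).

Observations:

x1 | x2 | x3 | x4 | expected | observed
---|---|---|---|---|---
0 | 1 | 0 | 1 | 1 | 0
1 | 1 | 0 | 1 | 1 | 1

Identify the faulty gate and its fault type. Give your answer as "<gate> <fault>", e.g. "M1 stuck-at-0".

M3 stuck-at-0

Fault-free values for test 1 (x1=0, x2=1, x3=0, x4=1): M1=1, M2=0, M3=1, M4=0, M5=1, M6=1, M7=1, giving Y=1. Observed 0.
Test 1: faults giving observed 0 are {M2 stuck-at-1, M3 stuck-at-0, M4 stuck-at-1, M5 stuck-at-0, M6 stuck-at-0, M7 stuck-at-0}.
Test 2 (x1=1, x2=1, x3=0, x4=1): fault-free M1=1, M2=0, M3=1, M4=0, M5=1, M6=1, M7=1 → 1; observed 1. Eliminates M2 stuck-at-1, M4 stuck-at-1, M5 stuck-at-0, M6 stuck-at-0, M7 stuck-at-0.
Only M3 stuck-at-0 is consistent with every test.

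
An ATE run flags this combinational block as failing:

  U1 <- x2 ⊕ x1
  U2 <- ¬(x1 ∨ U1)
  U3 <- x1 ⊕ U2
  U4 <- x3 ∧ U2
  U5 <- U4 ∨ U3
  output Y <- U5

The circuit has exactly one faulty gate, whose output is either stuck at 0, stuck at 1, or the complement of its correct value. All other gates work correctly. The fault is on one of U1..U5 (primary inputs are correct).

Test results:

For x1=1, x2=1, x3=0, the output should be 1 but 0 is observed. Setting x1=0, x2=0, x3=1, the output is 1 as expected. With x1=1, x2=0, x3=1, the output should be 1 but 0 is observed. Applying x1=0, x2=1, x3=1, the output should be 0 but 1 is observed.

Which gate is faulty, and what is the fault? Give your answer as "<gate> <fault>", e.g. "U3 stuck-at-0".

Fault-free values for test 1 (x1=1, x2=1, x3=0): U1=0, U2=0, U3=1, U4=0, U5=1, giving Y=1. Observed 0.
Test 1: faults giving observed 0 are {U2 stuck-at-1, U2 inverted output, U3 stuck-at-0, U3 inverted output, U5 stuck-at-0, U5 inverted output}.
Test 2 (x1=0, x2=0, x3=1): fault-free U1=0, U2=1, U3=1, U4=1, U5=1 → 1; observed 1. Eliminates U2 inverted output, U5 stuck-at-0, U5 inverted output.
Test 3 (x1=1, x2=0, x3=1): fault-free U1=1, U2=0, U3=1, U4=0, U5=1 → 1; observed 0. Eliminates U2 stuck-at-1.
Test 4 (x1=0, x2=1, x3=1): fault-free U1=1, U2=0, U3=0, U4=0, U5=0 → 0; observed 1. Eliminates U3 stuck-at-0.
Only U3 inverted output is consistent with every test.

U3 inverted output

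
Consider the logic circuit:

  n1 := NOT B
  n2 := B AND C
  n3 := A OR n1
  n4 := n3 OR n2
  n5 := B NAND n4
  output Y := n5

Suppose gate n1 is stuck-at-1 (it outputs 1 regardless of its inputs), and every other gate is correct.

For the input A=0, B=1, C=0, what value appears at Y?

Propagate with n1 forced: n1=1 [stuck-at-1], n2=0, n3=1, n4=1, n5=0.
So Y = 0. (Without the fault it would be 1.)

0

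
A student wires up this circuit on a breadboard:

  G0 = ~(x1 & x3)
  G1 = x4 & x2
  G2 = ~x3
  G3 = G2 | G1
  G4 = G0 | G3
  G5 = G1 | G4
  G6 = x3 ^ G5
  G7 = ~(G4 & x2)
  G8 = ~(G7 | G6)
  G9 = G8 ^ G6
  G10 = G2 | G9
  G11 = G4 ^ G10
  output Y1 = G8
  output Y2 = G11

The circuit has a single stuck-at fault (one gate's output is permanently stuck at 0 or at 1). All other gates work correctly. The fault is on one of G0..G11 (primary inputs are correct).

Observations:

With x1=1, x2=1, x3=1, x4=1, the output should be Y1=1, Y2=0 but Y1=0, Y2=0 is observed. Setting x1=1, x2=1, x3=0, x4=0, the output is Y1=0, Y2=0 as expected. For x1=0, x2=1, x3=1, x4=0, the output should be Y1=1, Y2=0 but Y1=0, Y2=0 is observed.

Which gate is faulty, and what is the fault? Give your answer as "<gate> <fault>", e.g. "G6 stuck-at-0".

G6 stuck-at-1

Fault-free values for test 1 (x1=1, x2=1, x3=1, x4=1): G0=0, G1=1, G2=0, G3=1, G4=1, G5=1, G6=0, G7=0, G8=1, G9=1, G10=1, G11=0, giving Y1=1, Y2=0. Observed Y1=0, Y2=0.
Test 1: faults giving observed Y1=0, Y2=0 are {G3 stuck-at-0, G4 stuck-at-0, G5 stuck-at-0, G6 stuck-at-1}.
Test 2 (x1=1, x2=1, x3=0, x4=0): fault-free G0=1, G1=0, G2=1, G3=1, G4=1, G5=1, G6=1, G7=0, G8=0, G9=1, G10=1, G11=0 → Y1=0, Y2=0; observed Y1=0, Y2=0. Eliminates G4 stuck-at-0, G5 stuck-at-0.
Test 3 (x1=0, x2=1, x3=1, x4=0): fault-free G0=1, G1=0, G2=0, G3=0, G4=1, G5=1, G6=0, G7=0, G8=1, G9=1, G10=1, G11=0 → Y1=1, Y2=0; observed Y1=0, Y2=0. Eliminates G3 stuck-at-0.
Only G6 stuck-at-1 is consistent with every test.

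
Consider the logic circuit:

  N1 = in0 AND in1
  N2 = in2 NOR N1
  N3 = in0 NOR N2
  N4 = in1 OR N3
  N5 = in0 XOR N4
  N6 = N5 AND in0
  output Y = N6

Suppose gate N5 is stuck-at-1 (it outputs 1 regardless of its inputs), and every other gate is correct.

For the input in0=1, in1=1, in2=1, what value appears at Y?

1

Propagate with N5 forced: N1=1, N2=0, N3=0, N4=1, N5=1 [stuck-at-1], N6=1.
So Y = 1. (Without the fault it would be 0.)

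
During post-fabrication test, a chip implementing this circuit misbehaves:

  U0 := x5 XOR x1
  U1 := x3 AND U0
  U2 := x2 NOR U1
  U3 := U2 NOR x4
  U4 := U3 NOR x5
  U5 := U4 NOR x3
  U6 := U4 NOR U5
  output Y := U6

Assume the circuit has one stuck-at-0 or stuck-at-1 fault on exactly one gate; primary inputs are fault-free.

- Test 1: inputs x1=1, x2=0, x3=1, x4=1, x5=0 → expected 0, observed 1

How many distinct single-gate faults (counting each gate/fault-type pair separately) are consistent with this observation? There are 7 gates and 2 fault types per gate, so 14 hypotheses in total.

3

Fault-free: U0=1, U1=1, U2=0, U3=0, U4=1, U5=0, U6=0 → 0. Observed 1.
  U0 stuck-at-0: output 0 ✗
  U0 stuck-at-1: output 0 ✗
  U1 stuck-at-0: output 0 ✗
  U1 stuck-at-1: output 0 ✗
  U2 stuck-at-0: output 0 ✗
  U2 stuck-at-1: output 0 ✗
  U3 stuck-at-0: output 0 ✗
  U3 stuck-at-1: output 1 ✓
  U4 stuck-at-0: output 1 ✓
  U4 stuck-at-1: output 0 ✗
  U5 stuck-at-0: output 0 ✗
  U5 stuck-at-1: output 0 ✗
  U6 stuck-at-0: output 0 ✗
  U6 stuck-at-1: output 1 ✓
Consistent faults: {U3 stuck-at-1, U4 stuck-at-0, U6 stuck-at-1} — 3 in all.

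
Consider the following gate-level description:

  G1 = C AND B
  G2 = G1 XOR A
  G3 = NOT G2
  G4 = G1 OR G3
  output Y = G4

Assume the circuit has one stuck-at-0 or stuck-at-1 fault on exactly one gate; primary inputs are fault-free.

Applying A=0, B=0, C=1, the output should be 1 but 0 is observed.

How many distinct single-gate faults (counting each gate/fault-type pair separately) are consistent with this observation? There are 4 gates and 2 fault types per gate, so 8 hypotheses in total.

Fault-free: G1=0, G2=0, G3=1, G4=1 → 1. Observed 0.
  G1 stuck-at-0: output 1 ✗
  G1 stuck-at-1: output 1 ✗
  G2 stuck-at-0: output 1 ✗
  G2 stuck-at-1: output 0 ✓
  G3 stuck-at-0: output 0 ✓
  G3 stuck-at-1: output 1 ✗
  G4 stuck-at-0: output 0 ✓
  G4 stuck-at-1: output 1 ✗
Consistent faults: {G2 stuck-at-1, G3 stuck-at-0, G4 stuck-at-0} — 3 in all.

3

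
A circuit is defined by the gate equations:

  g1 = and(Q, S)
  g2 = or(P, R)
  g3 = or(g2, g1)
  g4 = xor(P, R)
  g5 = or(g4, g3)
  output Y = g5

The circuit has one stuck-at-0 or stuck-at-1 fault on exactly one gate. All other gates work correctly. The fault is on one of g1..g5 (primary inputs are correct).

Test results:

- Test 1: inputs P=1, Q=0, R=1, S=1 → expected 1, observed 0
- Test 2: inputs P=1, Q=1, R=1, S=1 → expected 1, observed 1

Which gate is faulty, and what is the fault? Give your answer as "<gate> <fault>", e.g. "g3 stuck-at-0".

Fault-free values for test 1 (P=1, Q=0, R=1, S=1): g1=0, g2=1, g3=1, g4=0, g5=1, giving Y=1. Observed 0.
Test 1: faults giving observed 0 are {g2 stuck-at-0, g3 stuck-at-0, g5 stuck-at-0}.
Test 2 (P=1, Q=1, R=1, S=1): fault-free g1=1, g2=1, g3=1, g4=0, g5=1 → 1; observed 1. Eliminates g3 stuck-at-0, g5 stuck-at-0.
Only g2 stuck-at-0 is consistent with every test.

g2 stuck-at-0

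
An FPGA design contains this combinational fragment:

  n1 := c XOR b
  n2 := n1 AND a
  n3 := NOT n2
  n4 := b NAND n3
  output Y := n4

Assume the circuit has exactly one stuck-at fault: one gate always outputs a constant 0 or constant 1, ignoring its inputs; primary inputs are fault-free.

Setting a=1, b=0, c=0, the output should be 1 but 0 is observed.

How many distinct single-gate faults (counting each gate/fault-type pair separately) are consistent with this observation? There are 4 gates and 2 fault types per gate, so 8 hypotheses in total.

1

Fault-free: n1=0, n2=0, n3=1, n4=1 → 1. Observed 0.
  n1 stuck-at-0: output 1 ✗
  n1 stuck-at-1: output 1 ✗
  n2 stuck-at-0: output 1 ✗
  n2 stuck-at-1: output 1 ✗
  n3 stuck-at-0: output 1 ✗
  n3 stuck-at-1: output 1 ✗
  n4 stuck-at-0: output 0 ✓
  n4 stuck-at-1: output 1 ✗
Consistent faults: {n4 stuck-at-0} — 1 in all.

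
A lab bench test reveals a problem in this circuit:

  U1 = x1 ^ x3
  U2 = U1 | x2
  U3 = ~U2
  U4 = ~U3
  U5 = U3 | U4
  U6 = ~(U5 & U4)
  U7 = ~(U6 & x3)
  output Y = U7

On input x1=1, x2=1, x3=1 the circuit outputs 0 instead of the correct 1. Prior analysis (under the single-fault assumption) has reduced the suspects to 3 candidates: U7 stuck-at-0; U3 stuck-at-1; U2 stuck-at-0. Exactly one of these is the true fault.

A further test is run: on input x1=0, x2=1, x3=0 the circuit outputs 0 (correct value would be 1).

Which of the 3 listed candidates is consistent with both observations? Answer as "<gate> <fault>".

U7 stuck-at-0

Evaluate each candidate on input x1=0, x2=1, x3=0:
  U7 stuck-at-0: U1=0, U2=1, U3=0, U4=1, U5=1, U6=0, U7=0 [stuck-at-0] → 0 — matches
  U3 stuck-at-1: U1=0, U2=1, U3=1 [stuck-at-1], U4=0, U5=1, U6=1, U7=1 → 1 — eliminated
  U2 stuck-at-0: U1=0, U2=0 [stuck-at-0], U3=1, U4=0, U5=1, U6=1, U7=1 → 1 — eliminated
Only U7 stuck-at-0 reproduces the observed 0.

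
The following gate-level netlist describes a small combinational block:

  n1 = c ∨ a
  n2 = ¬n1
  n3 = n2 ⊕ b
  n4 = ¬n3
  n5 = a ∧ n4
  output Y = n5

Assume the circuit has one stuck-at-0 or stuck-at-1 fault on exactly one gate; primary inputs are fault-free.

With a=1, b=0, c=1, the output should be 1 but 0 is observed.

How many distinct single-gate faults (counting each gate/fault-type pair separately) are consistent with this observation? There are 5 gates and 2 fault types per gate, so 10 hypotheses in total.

Fault-free: n1=1, n2=0, n3=0, n4=1, n5=1 → 1. Observed 0.
  n1 stuck-at-0: output 0 ✓
  n1 stuck-at-1: output 1 ✗
  n2 stuck-at-0: output 1 ✗
  n2 stuck-at-1: output 0 ✓
  n3 stuck-at-0: output 1 ✗
  n3 stuck-at-1: output 0 ✓
  n4 stuck-at-0: output 0 ✓
  n4 stuck-at-1: output 1 ✗
  n5 stuck-at-0: output 0 ✓
  n5 stuck-at-1: output 1 ✗
Consistent faults: {n1 stuck-at-0, n2 stuck-at-1, n3 stuck-at-1, n4 stuck-at-0, n5 stuck-at-0} — 5 in all.

5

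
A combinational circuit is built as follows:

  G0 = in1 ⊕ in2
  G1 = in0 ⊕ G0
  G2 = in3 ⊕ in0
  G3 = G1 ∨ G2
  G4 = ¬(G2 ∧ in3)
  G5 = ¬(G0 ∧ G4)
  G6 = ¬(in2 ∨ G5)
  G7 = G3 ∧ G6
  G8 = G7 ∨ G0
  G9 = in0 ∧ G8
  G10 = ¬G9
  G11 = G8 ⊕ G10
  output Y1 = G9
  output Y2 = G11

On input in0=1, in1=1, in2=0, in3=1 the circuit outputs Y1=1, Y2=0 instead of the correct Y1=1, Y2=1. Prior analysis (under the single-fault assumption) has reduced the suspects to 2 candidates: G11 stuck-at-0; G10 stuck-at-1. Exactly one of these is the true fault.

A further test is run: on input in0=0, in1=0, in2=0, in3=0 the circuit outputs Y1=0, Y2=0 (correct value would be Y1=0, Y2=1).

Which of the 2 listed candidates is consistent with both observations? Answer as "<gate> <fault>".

Evaluate each candidate on input in0=0, in1=0, in2=0, in3=0:
  G11 stuck-at-0: G0=0, G1=0, G2=0, G3=0, G4=1, G5=1, G6=0, G7=0, G8=0, G9=0, G10=1, G11=0 [stuck-at-0] → Y1=0, Y2=0 — matches
  G10 stuck-at-1: G0=0, G1=0, G2=0, G3=0, G4=1, G5=1, G6=0, G7=0, G8=0, G9=0, G10=1 [stuck-at-1], G11=1 → Y1=0, Y2=1 — eliminated
Only G11 stuck-at-0 reproduces the observed Y1=0, Y2=0.

G11 stuck-at-0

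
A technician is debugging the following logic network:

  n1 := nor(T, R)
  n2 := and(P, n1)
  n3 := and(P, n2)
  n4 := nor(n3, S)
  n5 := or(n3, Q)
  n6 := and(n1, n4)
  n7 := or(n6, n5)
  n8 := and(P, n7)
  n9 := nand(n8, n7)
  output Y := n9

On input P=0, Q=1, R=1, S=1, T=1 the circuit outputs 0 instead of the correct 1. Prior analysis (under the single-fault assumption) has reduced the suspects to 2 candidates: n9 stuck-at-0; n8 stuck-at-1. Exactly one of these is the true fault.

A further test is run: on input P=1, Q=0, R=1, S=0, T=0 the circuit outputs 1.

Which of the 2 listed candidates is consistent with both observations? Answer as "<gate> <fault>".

Evaluate each candidate on input P=1, Q=0, R=1, S=0, T=0:
  n9 stuck-at-0: n1=0, n2=0, n3=0, n4=1, n5=0, n6=0, n7=0, n8=0, n9=0 [stuck-at-0] → 0 — eliminated
  n8 stuck-at-1: n1=0, n2=0, n3=0, n4=1, n5=0, n6=0, n7=0, n8=1 [stuck-at-1], n9=1 → 1 — matches
Only n8 stuck-at-1 reproduces the observed 1.

n8 stuck-at-1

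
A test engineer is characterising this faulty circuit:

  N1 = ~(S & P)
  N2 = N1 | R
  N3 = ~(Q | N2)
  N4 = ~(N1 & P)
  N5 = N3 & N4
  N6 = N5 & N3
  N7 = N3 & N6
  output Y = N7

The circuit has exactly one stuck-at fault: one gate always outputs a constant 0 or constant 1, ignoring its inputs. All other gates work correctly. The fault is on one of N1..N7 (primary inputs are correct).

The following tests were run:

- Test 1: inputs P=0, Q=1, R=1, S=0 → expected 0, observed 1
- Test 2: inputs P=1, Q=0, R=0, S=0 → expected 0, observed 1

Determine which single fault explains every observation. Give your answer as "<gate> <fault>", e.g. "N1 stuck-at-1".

N7 stuck-at-1

Fault-free values for test 1 (P=0, Q=1, R=1, S=0): N1=1, N2=1, N3=0, N4=1, N5=0, N6=0, N7=0, giving Y=0. Observed 1.
Test 1: faults giving observed 1 are {N3 stuck-at-1, N7 stuck-at-1}.
Test 2 (P=1, Q=0, R=0, S=0): fault-free N1=1, N2=1, N3=0, N4=0, N5=0, N6=0, N7=0 → 0; observed 1. Eliminates N3 stuck-at-1.
Only N7 stuck-at-1 is consistent with every test.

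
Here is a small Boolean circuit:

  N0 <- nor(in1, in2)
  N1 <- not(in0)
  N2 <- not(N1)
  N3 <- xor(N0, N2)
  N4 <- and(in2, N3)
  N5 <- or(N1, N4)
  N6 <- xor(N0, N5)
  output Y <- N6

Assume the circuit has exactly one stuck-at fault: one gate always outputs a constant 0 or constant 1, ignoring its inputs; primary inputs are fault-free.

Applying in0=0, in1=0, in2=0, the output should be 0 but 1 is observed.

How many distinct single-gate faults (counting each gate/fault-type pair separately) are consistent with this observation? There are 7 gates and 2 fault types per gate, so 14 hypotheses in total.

4

Fault-free: N0=1, N1=1, N2=0, N3=1, N4=0, N5=1, N6=0 → 0. Observed 1.
  N0 stuck-at-0: output 1 ✓
  N0 stuck-at-1: output 0 ✗
  N1 stuck-at-0: output 1 ✓
  N1 stuck-at-1: output 0 ✗
  N2 stuck-at-0: output 0 ✗
  N2 stuck-at-1: output 0 ✗
  N3 stuck-at-0: output 0 ✗
  N3 stuck-at-1: output 0 ✗
  N4 stuck-at-0: output 0 ✗
  N4 stuck-at-1: output 0 ✗
  N5 stuck-at-0: output 1 ✓
  N5 stuck-at-1: output 0 ✗
  N6 stuck-at-0: output 0 ✗
  N6 stuck-at-1: output 1 ✓
Consistent faults: {N0 stuck-at-0, N1 stuck-at-0, N5 stuck-at-0, N6 stuck-at-1} — 4 in all.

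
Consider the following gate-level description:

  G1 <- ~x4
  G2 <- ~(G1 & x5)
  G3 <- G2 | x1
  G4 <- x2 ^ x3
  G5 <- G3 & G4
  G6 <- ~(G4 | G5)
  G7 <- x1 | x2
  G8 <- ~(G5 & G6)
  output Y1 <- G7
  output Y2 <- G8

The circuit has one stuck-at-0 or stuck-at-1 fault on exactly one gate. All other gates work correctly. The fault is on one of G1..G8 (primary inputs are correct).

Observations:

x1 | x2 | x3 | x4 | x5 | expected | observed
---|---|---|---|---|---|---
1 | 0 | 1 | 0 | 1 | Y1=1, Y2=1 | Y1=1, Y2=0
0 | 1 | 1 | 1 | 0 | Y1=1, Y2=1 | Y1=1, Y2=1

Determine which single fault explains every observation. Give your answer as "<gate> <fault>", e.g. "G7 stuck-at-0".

Fault-free values for test 1 (x1=1, x2=0, x3=1, x4=0, x5=1): G1=1, G2=0, G3=1, G4=1, G5=1, G6=0, G7=1, G8=1, giving Y1=1, Y2=1. Observed Y1=1, Y2=0.
Test 1: faults giving observed Y1=1, Y2=0 are {G6 stuck-at-1, G8 stuck-at-0}.
Test 2 (x1=0, x2=1, x3=1, x4=1, x5=0): fault-free G1=0, G2=1, G3=1, G4=0, G5=0, G6=1, G7=1, G8=1 → Y1=1, Y2=1; observed Y1=1, Y2=1. Eliminates G8 stuck-at-0.
Only G6 stuck-at-1 is consistent with every test.

G6 stuck-at-1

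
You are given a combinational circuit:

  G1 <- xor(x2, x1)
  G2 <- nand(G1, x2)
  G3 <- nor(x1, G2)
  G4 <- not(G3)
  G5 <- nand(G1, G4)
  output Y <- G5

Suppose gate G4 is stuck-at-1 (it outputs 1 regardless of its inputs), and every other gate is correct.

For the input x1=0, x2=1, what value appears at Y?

0

Propagate with G4 forced: G1=1, G2=0, G3=1, G4=1 [stuck-at-1], G5=0.
So Y = 0. (Without the fault it would be 1.)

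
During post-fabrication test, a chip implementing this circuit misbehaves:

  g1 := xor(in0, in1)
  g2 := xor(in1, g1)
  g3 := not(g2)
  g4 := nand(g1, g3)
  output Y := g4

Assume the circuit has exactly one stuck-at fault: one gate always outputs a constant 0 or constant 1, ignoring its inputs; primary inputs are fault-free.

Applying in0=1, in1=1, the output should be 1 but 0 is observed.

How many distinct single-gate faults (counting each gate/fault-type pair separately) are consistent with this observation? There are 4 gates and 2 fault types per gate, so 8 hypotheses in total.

Fault-free: g1=0, g2=1, g3=0, g4=1 → 1. Observed 0.
  g1 stuck-at-0: output 1 ✗
  g1 stuck-at-1: output 0 ✓
  g2 stuck-at-0: output 1 ✗
  g2 stuck-at-1: output 1 ✗
  g3 stuck-at-0: output 1 ✗
  g3 stuck-at-1: output 1 ✗
  g4 stuck-at-0: output 0 ✓
  g4 stuck-at-1: output 1 ✗
Consistent faults: {g1 stuck-at-1, g4 stuck-at-0} — 2 in all.

2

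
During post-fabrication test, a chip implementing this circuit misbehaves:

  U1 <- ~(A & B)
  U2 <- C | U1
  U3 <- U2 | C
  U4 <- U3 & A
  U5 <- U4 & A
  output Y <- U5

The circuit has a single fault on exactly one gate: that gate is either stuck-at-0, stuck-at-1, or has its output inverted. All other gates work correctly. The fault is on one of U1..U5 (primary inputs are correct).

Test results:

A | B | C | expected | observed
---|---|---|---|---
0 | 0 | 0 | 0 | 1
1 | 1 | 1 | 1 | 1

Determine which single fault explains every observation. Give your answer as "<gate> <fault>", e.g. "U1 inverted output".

U5 stuck-at-1

Fault-free values for test 1 (A=0, B=0, C=0): U1=1, U2=1, U3=1, U4=0, U5=0, giving Y=0. Observed 1.
Test 1: faults giving observed 1 are {U5 stuck-at-1, U5 inverted output}.
Test 2 (A=1, B=1, C=1): fault-free U1=0, U2=1, U3=1, U4=1, U5=1 → 1; observed 1. Eliminates U5 inverted output.
Only U5 stuck-at-1 is consistent with every test.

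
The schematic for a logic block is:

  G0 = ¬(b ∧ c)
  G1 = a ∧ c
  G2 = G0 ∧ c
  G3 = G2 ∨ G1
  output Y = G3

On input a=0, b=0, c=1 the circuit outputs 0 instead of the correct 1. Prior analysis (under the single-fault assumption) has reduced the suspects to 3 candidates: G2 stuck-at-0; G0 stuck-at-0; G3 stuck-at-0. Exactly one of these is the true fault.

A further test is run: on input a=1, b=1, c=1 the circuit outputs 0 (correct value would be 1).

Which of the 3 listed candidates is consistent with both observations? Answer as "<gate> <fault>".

Evaluate each candidate on input a=1, b=1, c=1:
  G2 stuck-at-0: G0=0, G1=1, G2=0 [stuck-at-0], G3=1 → 1 — eliminated
  G0 stuck-at-0: G0=0 [stuck-at-0], G1=1, G2=0, G3=1 → 1 — eliminated
  G3 stuck-at-0: G0=0, G1=1, G2=0, G3=0 [stuck-at-0] → 0 — matches
Only G3 stuck-at-0 reproduces the observed 0.

G3 stuck-at-0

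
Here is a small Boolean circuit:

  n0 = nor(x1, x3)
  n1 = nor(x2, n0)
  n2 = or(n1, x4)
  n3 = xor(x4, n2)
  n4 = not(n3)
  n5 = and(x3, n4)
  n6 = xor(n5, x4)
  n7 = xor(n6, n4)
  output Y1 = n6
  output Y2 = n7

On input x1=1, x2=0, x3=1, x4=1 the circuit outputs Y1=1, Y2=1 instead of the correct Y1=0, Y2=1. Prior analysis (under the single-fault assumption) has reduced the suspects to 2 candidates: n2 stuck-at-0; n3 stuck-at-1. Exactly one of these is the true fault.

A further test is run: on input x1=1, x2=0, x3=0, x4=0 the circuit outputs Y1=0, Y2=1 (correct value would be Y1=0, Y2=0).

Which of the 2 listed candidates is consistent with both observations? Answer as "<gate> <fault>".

n2 stuck-at-0

Evaluate each candidate on input x1=1, x2=0, x3=0, x4=0:
  n2 stuck-at-0: n0=0, n1=1, n2=0 [stuck-at-0], n3=0, n4=1, n5=0, n6=0, n7=1 → Y1=0, Y2=1 — matches
  n3 stuck-at-1: n0=0, n1=1, n2=1, n3=1 [stuck-at-1], n4=0, n5=0, n6=0, n7=0 → Y1=0, Y2=0 — eliminated
Only n2 stuck-at-0 reproduces the observed Y1=0, Y2=1.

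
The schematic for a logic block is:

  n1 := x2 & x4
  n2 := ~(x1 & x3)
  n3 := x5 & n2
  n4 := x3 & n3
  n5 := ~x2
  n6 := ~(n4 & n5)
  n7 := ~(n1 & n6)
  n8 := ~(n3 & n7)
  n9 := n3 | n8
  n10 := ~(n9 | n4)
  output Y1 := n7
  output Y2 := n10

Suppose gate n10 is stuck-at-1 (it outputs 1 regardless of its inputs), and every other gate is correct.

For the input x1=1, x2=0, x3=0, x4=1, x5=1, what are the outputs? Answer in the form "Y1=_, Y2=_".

Propagate with n10 forced: n1=0, n2=1, n3=1, n4=0, n5=1, n6=1, n7=1, n8=0, n9=1, n10=1 [stuck-at-1].
So the outputs are Y1=1, Y2=1. (Without the fault they would be Y1=1, Y2=0.)

Y1=1, Y2=1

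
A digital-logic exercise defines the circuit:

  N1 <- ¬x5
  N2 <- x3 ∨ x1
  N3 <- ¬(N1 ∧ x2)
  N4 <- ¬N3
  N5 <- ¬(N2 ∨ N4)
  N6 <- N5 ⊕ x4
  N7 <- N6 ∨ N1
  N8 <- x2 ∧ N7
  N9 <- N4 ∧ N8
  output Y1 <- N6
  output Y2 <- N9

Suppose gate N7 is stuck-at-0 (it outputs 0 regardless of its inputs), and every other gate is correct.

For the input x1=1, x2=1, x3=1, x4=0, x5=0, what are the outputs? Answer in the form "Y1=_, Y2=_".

Propagate with N7 forced: N1=1, N2=1, N3=0, N4=1, N5=0, N6=0, N7=0 [stuck-at-0], N8=0, N9=0.
So the outputs are Y1=0, Y2=0. (Without the fault they would be Y1=0, Y2=1.)

Y1=0, Y2=0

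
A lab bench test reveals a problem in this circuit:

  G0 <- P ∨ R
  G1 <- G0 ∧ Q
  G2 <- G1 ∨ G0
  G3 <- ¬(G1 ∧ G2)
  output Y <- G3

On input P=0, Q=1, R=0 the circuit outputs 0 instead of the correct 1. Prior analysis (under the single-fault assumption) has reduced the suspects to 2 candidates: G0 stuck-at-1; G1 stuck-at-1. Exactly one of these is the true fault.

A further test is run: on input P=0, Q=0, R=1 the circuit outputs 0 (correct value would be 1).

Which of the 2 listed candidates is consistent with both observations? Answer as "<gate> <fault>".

G1 stuck-at-1

Evaluate each candidate on input P=0, Q=0, R=1:
  G0 stuck-at-1: G0=1 [stuck-at-1], G1=0, G2=1, G3=1 → 1 — eliminated
  G1 stuck-at-1: G0=1, G1=1 [stuck-at-1], G2=1, G3=0 → 0 — matches
Only G1 stuck-at-1 reproduces the observed 0.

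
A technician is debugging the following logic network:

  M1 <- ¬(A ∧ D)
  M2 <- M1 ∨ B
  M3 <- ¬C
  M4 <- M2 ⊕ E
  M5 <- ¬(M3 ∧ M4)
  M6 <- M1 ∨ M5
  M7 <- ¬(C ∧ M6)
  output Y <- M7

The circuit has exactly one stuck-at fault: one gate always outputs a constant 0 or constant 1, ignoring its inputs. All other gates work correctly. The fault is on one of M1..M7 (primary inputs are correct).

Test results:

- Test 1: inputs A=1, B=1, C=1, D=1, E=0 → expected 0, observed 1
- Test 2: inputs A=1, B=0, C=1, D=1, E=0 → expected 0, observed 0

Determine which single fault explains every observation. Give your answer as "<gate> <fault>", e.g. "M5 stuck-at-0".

Fault-free values for test 1 (A=1, B=1, C=1, D=1, E=0): M1=0, M2=1, M3=0, M4=1, M5=1, M6=1, M7=0, giving Y=0. Observed 1.
Test 1: faults giving observed 1 are {M3 stuck-at-1, M5 stuck-at-0, M6 stuck-at-0, M7 stuck-at-1}.
Test 2 (A=1, B=0, C=1, D=1, E=0): fault-free M1=0, M2=0, M3=0, M4=0, M5=1, M6=1, M7=0 → 0; observed 0. Eliminates M5 stuck-at-0, M6 stuck-at-0, M7 stuck-at-1.
Only M3 stuck-at-1 is consistent with every test.

M3 stuck-at-1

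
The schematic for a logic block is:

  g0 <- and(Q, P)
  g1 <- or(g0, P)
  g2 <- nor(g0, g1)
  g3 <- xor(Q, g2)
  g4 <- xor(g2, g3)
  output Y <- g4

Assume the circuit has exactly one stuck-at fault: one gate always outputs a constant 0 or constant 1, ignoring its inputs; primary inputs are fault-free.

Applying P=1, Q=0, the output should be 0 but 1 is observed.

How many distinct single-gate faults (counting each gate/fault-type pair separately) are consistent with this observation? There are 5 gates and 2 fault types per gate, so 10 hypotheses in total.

2

Fault-free: g0=0, g1=1, g2=0, g3=0, g4=0 → 0. Observed 1.
  g0 stuck-at-0: output 0 ✗
  g0 stuck-at-1: output 0 ✗
  g1 stuck-at-0: output 0 ✗
  g1 stuck-at-1: output 0 ✗
  g2 stuck-at-0: output 0 ✗
  g2 stuck-at-1: output 0 ✗
  g3 stuck-at-0: output 0 ✗
  g3 stuck-at-1: output 1 ✓
  g4 stuck-at-0: output 0 ✗
  g4 stuck-at-1: output 1 ✓
Consistent faults: {g3 stuck-at-1, g4 stuck-at-1} — 2 in all.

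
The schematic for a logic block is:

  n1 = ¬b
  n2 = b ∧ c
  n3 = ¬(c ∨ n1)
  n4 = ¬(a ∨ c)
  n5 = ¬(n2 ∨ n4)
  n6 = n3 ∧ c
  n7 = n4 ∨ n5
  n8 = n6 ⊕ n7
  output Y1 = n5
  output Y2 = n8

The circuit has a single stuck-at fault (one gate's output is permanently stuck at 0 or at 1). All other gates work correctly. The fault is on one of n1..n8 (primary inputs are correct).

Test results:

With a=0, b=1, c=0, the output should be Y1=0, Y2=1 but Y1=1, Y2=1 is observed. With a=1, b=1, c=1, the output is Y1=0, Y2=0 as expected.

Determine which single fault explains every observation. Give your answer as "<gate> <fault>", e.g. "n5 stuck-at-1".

n4 stuck-at-0

Fault-free values for test 1 (a=0, b=1, c=0): n1=0, n2=0, n3=1, n4=1, n5=0, n6=0, n7=1, n8=1, giving Y1=0, Y2=1. Observed Y1=1, Y2=1.
Test 1: faults giving observed Y1=1, Y2=1 are {n4 stuck-at-0, n5 stuck-at-1}.
Test 2 (a=1, b=1, c=1): fault-free n1=0, n2=1, n3=0, n4=0, n5=0, n6=0, n7=0, n8=0 → Y1=0, Y2=0; observed Y1=0, Y2=0. Eliminates n5 stuck-at-1.
Only n4 stuck-at-0 is consistent with every test.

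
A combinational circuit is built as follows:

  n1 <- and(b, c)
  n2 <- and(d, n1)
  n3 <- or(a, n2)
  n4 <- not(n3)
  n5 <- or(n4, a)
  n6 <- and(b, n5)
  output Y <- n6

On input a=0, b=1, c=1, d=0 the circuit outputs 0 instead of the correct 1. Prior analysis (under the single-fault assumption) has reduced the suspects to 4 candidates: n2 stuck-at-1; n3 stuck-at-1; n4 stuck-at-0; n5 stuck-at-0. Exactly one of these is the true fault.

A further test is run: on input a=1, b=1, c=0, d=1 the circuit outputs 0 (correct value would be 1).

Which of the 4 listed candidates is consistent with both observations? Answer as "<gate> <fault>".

Evaluate each candidate on input a=1, b=1, c=0, d=1:
  n2 stuck-at-1: n1=0, n2=1 [stuck-at-1], n3=1, n4=0, n5=1, n6=1 → 1 — eliminated
  n3 stuck-at-1: n1=0, n2=0, n3=1 [stuck-at-1], n4=0, n5=1, n6=1 → 1 — eliminated
  n4 stuck-at-0: n1=0, n2=0, n3=1, n4=0 [stuck-at-0], n5=1, n6=1 → 1 — eliminated
  n5 stuck-at-0: n1=0, n2=0, n3=1, n4=0, n5=0 [stuck-at-0], n6=0 → 0 — matches
Only n5 stuck-at-0 reproduces the observed 0.

n5 stuck-at-0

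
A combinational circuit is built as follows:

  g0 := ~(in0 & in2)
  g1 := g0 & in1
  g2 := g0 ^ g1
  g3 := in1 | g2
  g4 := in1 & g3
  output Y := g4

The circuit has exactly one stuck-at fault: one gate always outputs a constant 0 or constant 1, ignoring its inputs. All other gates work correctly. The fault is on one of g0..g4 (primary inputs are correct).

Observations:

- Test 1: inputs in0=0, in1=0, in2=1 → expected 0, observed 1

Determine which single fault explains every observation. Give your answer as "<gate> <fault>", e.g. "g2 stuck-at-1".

Fault-free values for test 1 (in0=0, in1=0, in2=1): g0=1, g1=0, g2=1, g3=1, g4=0, giving Y=0. Observed 1.
Test 1: faults giving observed 1 are {g4 stuck-at-1}.
Only g4 stuck-at-1 is consistent with every test.

g4 stuck-at-1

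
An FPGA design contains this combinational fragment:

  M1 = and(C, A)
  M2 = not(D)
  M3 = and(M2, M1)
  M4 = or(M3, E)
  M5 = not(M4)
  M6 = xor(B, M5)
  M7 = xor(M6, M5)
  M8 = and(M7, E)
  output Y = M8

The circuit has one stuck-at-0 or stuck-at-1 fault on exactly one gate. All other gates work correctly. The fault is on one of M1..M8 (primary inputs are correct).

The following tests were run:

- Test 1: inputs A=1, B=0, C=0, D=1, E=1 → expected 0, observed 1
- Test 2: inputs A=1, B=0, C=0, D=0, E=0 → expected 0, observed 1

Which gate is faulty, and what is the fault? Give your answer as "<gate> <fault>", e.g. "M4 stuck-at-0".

M8 stuck-at-1

Fault-free values for test 1 (A=1, B=0, C=0, D=1, E=1): M1=0, M2=0, M3=0, M4=1, M5=0, M6=0, M7=0, M8=0, giving Y=0. Observed 1.
Test 1: faults giving observed 1 are {M6 stuck-at-1, M7 stuck-at-1, M8 stuck-at-1}.
Test 2 (A=1, B=0, C=0, D=0, E=0): fault-free M1=0, M2=1, M3=0, M4=0, M5=1, M6=1, M7=0, M8=0 → 0; observed 1. Eliminates M6 stuck-at-1, M7 stuck-at-1.
Only M8 stuck-at-1 is consistent with every test.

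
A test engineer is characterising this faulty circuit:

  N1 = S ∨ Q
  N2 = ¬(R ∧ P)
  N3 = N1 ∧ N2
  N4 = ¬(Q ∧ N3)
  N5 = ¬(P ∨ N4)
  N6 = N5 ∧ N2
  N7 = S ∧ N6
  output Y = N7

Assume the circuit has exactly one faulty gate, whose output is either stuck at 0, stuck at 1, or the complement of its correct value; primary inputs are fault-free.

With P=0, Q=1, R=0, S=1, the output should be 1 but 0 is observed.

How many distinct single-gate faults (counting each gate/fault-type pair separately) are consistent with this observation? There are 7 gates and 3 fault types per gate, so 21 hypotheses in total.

14

Fault-free: N1=1, N2=1, N3=1, N4=0, N5=1, N6=1, N7=1 → 1. Observed 0.
  N1: stuck-at-0, inverted output ✓; others ✗
  N2: stuck-at-0, inverted output ✓; others ✗
  N3: stuck-at-0, inverted output ✓; others ✗
  N4: stuck-at-1, inverted output ✓; others ✗
  N5: stuck-at-0, inverted output ✓; others ✗
  N6: stuck-at-0, inverted output ✓; others ✗
  N7: stuck-at-0, inverted output ✓; others ✗
Consistent faults: {N1 stuck-at-0, N1 inverted output, N2 stuck-at-0, N2 inverted output, N3 stuck-at-0, N3 inverted output, N4 stuck-at-1, N4 inverted output, N5 stuck-at-0, N5 inverted output, N6 stuck-at-0, N6 inverted output, N7 stuck-at-0, N7 inverted output} — 14 in all.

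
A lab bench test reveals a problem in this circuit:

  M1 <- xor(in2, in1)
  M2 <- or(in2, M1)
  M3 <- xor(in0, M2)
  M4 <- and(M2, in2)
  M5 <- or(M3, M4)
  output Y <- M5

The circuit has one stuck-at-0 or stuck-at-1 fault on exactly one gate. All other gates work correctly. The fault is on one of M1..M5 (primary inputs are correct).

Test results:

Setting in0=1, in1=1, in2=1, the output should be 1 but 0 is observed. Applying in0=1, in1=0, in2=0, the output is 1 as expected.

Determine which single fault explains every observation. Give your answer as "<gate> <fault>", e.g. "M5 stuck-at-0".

M4 stuck-at-0

Fault-free values for test 1 (in0=1, in1=1, in2=1): M1=0, M2=1, M3=0, M4=1, M5=1, giving Y=1. Observed 0.
Test 1: faults giving observed 0 are {M4 stuck-at-0, M5 stuck-at-0}.
Test 2 (in0=1, in1=0, in2=0): fault-free M1=0, M2=0, M3=1, M4=0, M5=1 → 1; observed 1. Eliminates M5 stuck-at-0.
Only M4 stuck-at-0 is consistent with every test.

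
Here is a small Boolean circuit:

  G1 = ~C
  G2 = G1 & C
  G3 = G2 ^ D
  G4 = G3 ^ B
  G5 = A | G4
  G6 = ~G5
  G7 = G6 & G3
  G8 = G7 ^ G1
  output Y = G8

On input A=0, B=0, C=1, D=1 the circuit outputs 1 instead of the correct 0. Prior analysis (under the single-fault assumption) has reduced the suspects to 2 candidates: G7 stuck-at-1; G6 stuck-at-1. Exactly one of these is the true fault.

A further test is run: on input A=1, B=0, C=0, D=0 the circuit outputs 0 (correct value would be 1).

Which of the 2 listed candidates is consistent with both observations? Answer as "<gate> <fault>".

G7 stuck-at-1

Evaluate each candidate on input A=1, B=0, C=0, D=0:
  G7 stuck-at-1: G1=1, G2=0, G3=0, G4=0, G5=1, G6=0, G7=1 [stuck-at-1], G8=0 → 0 — matches
  G6 stuck-at-1: G1=1, G2=0, G3=0, G4=0, G5=1, G6=1 [stuck-at-1], G7=0, G8=1 → 1 — eliminated
Only G7 stuck-at-1 reproduces the observed 0.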